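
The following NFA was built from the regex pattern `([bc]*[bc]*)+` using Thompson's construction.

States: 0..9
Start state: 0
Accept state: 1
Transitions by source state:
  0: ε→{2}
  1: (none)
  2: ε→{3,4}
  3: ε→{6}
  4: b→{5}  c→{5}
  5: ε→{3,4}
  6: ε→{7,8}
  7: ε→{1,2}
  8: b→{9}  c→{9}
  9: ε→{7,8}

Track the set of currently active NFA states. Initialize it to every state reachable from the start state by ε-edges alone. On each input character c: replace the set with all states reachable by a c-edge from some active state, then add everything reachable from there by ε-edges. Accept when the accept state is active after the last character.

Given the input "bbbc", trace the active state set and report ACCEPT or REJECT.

Answer: ACCEPT

Trace:
S₀ = ε-closure({0}) = {0,1,2,3,4,6,7,8}
'b' @ 1: {1,2,3,4,5,6,7,8,9}  (accept∈set)
'b' @ 2: {1,2,3,4,5,6,7,8,9}  (accept∈set)
'b' @ 3: {1,2,3,4,5,6,7,8,9}  (accept∈set)
'c' @ 4: {1,2,3,4,5,6,7,8,9}  (accept∈set)
after full input: {1,2,3,4,5,6,7,8,9}  (accept=1 in)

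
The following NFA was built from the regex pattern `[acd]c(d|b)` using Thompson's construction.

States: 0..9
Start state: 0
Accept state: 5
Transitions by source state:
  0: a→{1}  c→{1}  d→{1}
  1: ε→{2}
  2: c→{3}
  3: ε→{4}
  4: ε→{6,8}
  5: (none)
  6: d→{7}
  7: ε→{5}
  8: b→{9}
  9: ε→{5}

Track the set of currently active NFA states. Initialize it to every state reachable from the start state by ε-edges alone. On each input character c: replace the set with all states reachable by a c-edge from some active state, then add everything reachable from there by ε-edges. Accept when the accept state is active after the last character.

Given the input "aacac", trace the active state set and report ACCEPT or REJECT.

Answer: REJECT

Derivation:
initial (ε-close {0}): {0}
'a' @ 1: {1,2}
'a' @ 2: {}  — state set empty
rest 'cac' ignored (set empty)
end set {} — state 5 not in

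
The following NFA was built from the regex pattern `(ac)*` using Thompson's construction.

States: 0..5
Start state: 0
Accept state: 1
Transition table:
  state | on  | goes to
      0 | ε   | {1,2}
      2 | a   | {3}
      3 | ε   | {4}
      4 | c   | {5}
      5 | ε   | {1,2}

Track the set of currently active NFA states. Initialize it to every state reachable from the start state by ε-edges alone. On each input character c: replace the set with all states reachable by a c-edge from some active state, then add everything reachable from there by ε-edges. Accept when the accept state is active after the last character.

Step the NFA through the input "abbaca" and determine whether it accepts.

start: ε-closure({0}) = {0,1,2}
'a' @ 1: {3,4}
'b' @ 2: {}  — no active states
rest 'baca' ignored (set empty)
final: {}; accept 1 not in set

Answer: REJECT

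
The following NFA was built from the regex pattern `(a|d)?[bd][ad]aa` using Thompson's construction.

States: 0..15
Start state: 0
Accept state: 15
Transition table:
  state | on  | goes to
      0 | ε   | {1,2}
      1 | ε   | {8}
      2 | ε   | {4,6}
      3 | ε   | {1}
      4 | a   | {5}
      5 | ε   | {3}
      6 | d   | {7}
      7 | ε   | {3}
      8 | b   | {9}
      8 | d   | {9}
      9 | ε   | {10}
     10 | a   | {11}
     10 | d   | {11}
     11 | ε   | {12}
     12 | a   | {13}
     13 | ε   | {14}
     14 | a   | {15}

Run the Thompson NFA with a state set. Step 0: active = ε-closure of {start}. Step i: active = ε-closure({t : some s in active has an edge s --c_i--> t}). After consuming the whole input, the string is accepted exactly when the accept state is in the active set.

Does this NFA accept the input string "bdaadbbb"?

initial (ε-close {0}): {0,1,2,4,6,8}
'b' @ 1: {9,10}
'd' @ 2: {11,12}
'a' @ 3: {13,14}
'a' @ 4: {15}  ✓accept
'd' @ 5: {}  — state set empty
rest 'bbb' ignored (set empty)
end set {} — state 15 not in

Answer: REJECT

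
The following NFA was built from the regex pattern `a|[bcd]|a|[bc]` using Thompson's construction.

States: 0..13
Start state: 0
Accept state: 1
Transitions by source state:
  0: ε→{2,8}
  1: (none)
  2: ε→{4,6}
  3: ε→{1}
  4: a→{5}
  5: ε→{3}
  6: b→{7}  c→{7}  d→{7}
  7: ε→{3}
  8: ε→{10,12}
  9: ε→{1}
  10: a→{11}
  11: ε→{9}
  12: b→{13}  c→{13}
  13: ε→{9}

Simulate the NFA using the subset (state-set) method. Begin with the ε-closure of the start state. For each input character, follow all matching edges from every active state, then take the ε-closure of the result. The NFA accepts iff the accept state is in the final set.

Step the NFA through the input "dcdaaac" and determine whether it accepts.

Answer: REJECT

Steps:
S₀ = ε-closure({0}) = {0,2,4,6,8,10,12}
'd' @ 1: {1,3,7}  [accepting]
'c' @ 2: {}  — no active states
rest 'daaac' ignored (set empty)
end set {} — state 1 not in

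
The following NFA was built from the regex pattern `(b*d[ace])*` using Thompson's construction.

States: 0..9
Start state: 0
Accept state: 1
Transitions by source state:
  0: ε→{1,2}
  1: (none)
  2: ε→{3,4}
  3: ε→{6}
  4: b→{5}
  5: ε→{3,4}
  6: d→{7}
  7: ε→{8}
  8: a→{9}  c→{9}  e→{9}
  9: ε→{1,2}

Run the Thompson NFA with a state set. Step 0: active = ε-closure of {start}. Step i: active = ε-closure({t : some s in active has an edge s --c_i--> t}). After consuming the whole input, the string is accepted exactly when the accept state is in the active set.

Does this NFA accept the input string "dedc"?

start: ε-closure({0}) = {0,1,2,3,4,6}
'd' @ 1: {7,8}
'e' @ 2: {1,2,3,4,6,9}  ✓accept
'd' @ 3: {7,8}
'c' @ 4: {1,2,3,4,6,9}  ✓accept
after full input: {1,2,3,4,6,9}  (accept=1 in)

Answer: ACCEPT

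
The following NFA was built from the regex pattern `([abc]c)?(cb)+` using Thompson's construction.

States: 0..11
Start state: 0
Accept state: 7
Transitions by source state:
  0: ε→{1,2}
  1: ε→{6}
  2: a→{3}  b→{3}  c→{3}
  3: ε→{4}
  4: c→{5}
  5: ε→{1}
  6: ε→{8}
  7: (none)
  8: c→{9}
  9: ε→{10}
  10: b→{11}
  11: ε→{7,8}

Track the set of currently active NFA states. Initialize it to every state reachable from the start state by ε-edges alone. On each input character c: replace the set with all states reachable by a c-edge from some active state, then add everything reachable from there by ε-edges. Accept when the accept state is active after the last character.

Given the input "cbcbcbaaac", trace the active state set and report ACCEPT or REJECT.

start: ε-closure({0}) = {0,1,2,6,8}
'c' @ 1: {3,4,9,10}
'b' @ 2: {7,8,11}  (accept∈set)
'c' @ 3: {9,10}
'b' @ 4: {7,8,11}  (accept∈set)
'c' @ 5: {9,10}
'b' @ 6: {7,8,11}  (accept∈set)
'a' @ 7: {}  — state set empty
rest 'aac' ignored (set empty)
final: {}; accept 7 not in set

Answer: REJECT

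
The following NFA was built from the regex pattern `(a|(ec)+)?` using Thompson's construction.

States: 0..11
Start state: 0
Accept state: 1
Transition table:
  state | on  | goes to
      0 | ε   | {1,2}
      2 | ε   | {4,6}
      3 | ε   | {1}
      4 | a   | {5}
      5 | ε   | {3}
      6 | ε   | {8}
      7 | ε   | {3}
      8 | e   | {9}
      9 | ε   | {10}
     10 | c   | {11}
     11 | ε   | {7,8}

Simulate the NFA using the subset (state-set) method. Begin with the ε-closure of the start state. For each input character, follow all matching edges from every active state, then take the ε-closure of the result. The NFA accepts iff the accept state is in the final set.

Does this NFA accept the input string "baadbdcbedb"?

initial (ε-close {0}): {0,1,2,4,6,8}
'b' @ 1: {}  — no active states
rest 'aadbdcbedb' ignored (set empty)
final: {}; accept 1 not in set

Answer: REJECT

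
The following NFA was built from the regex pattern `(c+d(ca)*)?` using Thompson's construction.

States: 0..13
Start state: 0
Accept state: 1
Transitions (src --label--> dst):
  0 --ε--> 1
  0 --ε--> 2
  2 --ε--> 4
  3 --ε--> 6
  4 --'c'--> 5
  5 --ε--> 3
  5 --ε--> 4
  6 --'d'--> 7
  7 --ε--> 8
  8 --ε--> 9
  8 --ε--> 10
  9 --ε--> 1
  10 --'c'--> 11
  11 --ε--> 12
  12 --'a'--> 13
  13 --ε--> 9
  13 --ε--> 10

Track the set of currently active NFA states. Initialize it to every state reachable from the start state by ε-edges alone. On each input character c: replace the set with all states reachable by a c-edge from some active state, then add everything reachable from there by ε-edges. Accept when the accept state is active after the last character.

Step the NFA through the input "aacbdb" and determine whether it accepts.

S₀ = ε-closure({0}) = {0,1,2,4}
'a' @ 1: {}  — dead — no transitions
rest 'acbdb' ignored (set empty)
end set {} — state 1 not in

Answer: REJECT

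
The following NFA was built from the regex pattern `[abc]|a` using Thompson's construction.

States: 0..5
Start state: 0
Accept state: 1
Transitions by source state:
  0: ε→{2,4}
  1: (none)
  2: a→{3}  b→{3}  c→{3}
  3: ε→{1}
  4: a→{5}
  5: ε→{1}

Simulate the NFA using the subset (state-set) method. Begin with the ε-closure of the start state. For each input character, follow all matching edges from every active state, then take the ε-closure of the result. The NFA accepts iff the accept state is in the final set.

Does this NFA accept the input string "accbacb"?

Answer: REJECT

Derivation:
initial (ε-close {0}): {0,2,4}
'a' @ 1: {1,3,5}  [accepting]
'c' @ 2: {}  — state set empty
rest 'cbacb' ignored (set empty)
end set {} — state 1 not in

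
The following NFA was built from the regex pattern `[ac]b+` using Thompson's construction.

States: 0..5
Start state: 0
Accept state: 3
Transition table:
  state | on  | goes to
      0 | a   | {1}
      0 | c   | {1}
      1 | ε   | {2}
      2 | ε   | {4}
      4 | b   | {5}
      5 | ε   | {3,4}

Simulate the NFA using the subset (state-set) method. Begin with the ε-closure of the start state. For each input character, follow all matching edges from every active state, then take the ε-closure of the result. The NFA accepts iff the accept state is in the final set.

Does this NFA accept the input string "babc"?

Answer: REJECT

Derivation:
initial (ε-close {0}): {0}
'b' @ 1: {}  — dead — no transitions
rest 'abc' ignored (set empty)
after full input: {}  (accept=3 not in)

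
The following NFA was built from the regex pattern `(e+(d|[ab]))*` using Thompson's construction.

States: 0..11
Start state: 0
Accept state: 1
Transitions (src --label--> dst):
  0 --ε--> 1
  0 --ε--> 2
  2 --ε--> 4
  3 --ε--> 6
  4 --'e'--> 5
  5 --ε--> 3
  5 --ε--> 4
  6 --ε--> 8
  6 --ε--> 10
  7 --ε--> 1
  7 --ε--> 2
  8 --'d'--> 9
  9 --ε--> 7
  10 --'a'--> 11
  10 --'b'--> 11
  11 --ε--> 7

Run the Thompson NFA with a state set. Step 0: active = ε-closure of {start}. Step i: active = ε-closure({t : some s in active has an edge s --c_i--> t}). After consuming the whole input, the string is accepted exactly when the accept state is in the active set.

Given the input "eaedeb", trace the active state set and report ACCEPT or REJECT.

S₀ = ε-closure({0}) = {0,1,2,4}
'e' @ 1: {3,4,5,6,8,10}
'a' @ 2: {1,2,4,7,11}  ✓accept
'e' @ 3: {3,4,5,6,8,10}
'd' @ 4: {1,2,4,7,9}  ✓accept
'e' @ 5: {3,4,5,6,8,10}
'b' @ 6: {1,2,4,7,11}  ✓accept
final: {1,2,4,7,11}; accept 1 in set

Answer: ACCEPT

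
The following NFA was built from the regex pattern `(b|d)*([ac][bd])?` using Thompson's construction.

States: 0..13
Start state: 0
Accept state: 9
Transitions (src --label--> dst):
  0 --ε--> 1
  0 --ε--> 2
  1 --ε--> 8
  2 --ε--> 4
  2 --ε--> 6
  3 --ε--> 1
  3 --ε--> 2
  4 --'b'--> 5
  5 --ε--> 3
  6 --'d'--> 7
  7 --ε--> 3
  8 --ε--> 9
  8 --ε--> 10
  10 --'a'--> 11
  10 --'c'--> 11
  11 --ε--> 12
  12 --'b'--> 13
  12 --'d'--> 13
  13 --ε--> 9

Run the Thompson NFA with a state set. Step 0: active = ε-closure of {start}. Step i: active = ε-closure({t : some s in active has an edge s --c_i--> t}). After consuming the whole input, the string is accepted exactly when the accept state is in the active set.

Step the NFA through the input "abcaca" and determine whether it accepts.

initial (ε-close {0}): {0,1,2,4,6,8,9,10}
'a' @ 1: {11,12}
'b' @ 2: {9,13}  ✓accept
'c' @ 3: {}  — no active states
rest 'aca' ignored (set empty)
final: {}; accept 9 not in set

Answer: REJECT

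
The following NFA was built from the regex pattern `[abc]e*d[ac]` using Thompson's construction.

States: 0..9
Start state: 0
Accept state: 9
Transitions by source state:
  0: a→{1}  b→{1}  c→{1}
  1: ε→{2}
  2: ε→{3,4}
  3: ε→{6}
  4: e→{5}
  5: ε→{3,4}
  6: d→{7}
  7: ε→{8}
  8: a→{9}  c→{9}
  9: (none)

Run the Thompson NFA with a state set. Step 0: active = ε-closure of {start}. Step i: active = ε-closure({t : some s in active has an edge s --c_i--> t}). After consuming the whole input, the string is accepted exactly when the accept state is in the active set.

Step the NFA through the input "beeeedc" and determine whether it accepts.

initial (ε-close {0}): {0}
'b' @ 1: {1,2,3,4,6}
'e' @ 2: {3,4,5,6}
'e' @ 3: {3,4,5,6}
'e' @ 4: {3,4,5,6}
'e' @ 5: {3,4,5,6}
'd' @ 6: {7,8}
'c' @ 7: {9}  [accepting]
final: {9}; accept 9 in set

Answer: ACCEPT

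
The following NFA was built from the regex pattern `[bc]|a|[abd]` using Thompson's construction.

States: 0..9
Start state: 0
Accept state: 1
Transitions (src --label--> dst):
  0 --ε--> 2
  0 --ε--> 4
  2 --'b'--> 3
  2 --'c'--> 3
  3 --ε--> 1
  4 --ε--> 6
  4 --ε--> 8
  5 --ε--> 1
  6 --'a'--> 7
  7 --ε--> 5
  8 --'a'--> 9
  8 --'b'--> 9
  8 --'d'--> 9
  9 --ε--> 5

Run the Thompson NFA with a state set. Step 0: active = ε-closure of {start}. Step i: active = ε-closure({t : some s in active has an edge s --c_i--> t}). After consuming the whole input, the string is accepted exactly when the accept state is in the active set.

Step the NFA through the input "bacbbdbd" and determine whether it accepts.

Answer: REJECT

Steps:
S₀ = ε-closure({0}) = {0,2,4,6,8}
'b' @ 1: {1,3,5,9}  [accepting]
'a' @ 2: {}  — state set empty
rest 'cbbdbd' ignored (set empty)
end set {} — state 1 not in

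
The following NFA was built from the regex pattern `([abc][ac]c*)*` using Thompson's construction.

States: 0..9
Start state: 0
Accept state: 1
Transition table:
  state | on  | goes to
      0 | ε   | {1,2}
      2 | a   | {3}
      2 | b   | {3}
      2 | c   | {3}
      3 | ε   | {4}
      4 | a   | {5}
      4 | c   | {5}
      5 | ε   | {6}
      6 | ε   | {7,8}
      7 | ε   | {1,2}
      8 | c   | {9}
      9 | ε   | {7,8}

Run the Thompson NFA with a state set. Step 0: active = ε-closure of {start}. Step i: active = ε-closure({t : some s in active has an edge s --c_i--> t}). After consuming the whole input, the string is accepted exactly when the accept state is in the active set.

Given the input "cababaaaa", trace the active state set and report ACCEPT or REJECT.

S₀ = ε-closure({0}) = {0,1,2}
'c' @ 1: {3,4}
'a' @ 2: {1,2,5,6,7,8}  [accepting]
'b' @ 3: {3,4}
'a' @ 4: {1,2,5,6,7,8}  [accepting]
'b' @ 5: {3,4}
'a' @ 6: {1,2,5,6,7,8}  [accepting]
'a' @ 7: {3,4}
'a' @ 8: {1,2,5,6,7,8}  [accepting]
'a' @ 9: {3,4}
end set {3,4} — state 1 not in

Answer: REJECT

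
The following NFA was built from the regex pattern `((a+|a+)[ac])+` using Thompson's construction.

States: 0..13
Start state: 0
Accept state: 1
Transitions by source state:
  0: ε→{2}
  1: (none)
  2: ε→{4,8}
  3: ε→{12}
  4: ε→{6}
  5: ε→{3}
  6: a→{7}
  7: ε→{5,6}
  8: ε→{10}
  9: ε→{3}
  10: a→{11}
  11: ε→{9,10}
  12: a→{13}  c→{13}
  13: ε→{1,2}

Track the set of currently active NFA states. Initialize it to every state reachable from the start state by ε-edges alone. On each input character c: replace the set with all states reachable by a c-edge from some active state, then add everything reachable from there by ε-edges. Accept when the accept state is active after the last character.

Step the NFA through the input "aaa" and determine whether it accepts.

S₀ = ε-closure({0}) = {0,2,4,6,8,10}
'a' @ 1: {3,5,6,7,9,10,11,12}
'a' @ 2: {1,2,3,4,5,6,7,8,9,10,11,12,13}  ✓accept
'a' @ 3: {1,2,3,4,5,6,7,8,9,10,11,12,13}  ✓accept
after full input: {1,2,3,4,5,6,7,8,9,10,11,12,13}  (accept=1 in)

Answer: ACCEPT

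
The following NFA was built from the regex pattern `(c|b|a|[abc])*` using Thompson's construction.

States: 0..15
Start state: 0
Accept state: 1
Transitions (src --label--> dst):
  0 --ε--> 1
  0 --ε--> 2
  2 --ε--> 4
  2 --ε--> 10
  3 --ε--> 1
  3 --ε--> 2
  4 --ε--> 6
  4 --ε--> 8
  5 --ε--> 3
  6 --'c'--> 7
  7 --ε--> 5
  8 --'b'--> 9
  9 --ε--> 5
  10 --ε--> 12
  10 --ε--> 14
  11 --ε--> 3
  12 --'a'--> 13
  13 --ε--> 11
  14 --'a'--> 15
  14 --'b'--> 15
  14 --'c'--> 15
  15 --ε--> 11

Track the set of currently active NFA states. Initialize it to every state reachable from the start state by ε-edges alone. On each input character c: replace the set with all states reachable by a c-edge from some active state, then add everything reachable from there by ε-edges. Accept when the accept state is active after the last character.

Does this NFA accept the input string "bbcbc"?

S₀ = ε-closure({0}) = {0,1,2,4,6,8,10,12,14}
'b' @ 1: {1,2,3,4,5,6,8,9,10,11,12,14,15}  ✓accept
'b' @ 2: {1,2,3,4,5,6,8,9,10,11,12,14,15}  ✓accept
'c' @ 3: {1,2,3,4,5,6,7,8,10,11,12,14,15}  ✓accept
'b' @ 4: {1,2,3,4,5,6,8,9,10,11,12,14,15}  ✓accept
'c' @ 5: {1,2,3,4,5,6,7,8,10,11,12,14,15}  ✓accept
end set {1,2,3,4,5,6,7,8,10,11,12,14,15} — state 1 in

Answer: ACCEPT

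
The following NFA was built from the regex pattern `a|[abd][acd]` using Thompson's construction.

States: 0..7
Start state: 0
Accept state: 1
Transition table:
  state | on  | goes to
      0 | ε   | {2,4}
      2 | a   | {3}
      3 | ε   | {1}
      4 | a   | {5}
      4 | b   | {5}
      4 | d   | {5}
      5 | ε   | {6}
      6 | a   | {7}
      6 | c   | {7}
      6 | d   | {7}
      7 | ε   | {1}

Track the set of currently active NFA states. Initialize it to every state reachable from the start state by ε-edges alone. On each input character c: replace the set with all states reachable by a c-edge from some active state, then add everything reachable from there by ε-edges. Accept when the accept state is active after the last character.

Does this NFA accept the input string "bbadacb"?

Answer: REJECT

Trace:
initial (ε-close {0}): {0,2,4}
'b' @ 1: {5,6}
'b' @ 2: {}  — dead — no transitions
rest 'adacb' ignored (set empty)
final: {}; accept 1 not in set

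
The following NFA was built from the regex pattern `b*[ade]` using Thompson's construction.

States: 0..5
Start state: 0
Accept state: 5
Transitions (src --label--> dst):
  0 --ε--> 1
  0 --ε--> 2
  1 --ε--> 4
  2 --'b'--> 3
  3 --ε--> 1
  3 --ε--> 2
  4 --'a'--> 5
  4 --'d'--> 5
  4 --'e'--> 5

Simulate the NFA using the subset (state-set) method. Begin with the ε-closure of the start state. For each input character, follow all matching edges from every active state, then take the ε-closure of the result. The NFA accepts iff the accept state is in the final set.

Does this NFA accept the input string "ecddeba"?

start: ε-closure({0}) = {0,1,2,4}
'e' @ 1: {5}  [accepting]
'c' @ 2: {}  — state set empty
rest 'ddeba' ignored (set empty)
final: {}; accept 5 not in set

Answer: REJECT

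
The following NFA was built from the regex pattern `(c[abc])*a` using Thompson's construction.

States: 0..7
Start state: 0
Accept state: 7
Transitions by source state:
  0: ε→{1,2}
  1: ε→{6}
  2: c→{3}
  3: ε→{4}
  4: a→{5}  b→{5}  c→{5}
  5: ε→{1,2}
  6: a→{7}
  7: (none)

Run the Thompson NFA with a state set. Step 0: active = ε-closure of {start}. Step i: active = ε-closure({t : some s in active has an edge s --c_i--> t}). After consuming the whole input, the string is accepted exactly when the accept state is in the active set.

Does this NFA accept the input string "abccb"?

Answer: REJECT

Steps:
start: ε-closure({0}) = {0,1,2,6}
'a' @ 1: {7}  (accept∈set)
'b' @ 2: {}  — state set empty
rest 'ccb' ignored (set empty)
final: {}; accept 7 not in set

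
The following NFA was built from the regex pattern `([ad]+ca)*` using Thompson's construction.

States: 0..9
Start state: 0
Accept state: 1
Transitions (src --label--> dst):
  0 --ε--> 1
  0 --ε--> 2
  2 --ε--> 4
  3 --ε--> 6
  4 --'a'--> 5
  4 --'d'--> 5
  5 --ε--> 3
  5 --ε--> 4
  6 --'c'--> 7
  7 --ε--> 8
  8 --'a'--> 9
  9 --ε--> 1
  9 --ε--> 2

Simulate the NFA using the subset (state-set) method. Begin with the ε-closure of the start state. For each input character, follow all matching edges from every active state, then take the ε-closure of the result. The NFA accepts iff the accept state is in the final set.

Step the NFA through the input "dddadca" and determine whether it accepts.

S₀ = ε-closure({0}) = {0,1,2,4}
'd' @ 1: {3,4,5,6}
'd' @ 2: {3,4,5,6}
'd' @ 3: {3,4,5,6}
'a' @ 4: {3,4,5,6}
'd' @ 5: {3,4,5,6}
'c' @ 6: {7,8}
'a' @ 7: {1,2,4,9}  ✓accept
after full input: {1,2,4,9}  (accept=1 in)

Answer: ACCEPT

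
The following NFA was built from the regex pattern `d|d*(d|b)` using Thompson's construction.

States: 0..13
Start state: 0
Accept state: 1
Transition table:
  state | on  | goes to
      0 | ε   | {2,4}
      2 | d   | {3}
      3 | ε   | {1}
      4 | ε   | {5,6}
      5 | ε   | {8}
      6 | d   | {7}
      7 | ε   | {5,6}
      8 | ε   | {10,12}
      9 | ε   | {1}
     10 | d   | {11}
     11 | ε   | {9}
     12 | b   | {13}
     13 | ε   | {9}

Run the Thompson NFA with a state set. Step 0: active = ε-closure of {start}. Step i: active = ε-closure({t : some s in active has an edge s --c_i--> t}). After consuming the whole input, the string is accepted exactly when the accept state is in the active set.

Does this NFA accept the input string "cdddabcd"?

Answer: REJECT

Derivation:
initial (ε-close {0}): {0,2,4,5,6,8,10,12}
'c' @ 1: {}  — state set empty
rest 'dddabcd' ignored (set empty)
after full input: {}  (accept=1 not in)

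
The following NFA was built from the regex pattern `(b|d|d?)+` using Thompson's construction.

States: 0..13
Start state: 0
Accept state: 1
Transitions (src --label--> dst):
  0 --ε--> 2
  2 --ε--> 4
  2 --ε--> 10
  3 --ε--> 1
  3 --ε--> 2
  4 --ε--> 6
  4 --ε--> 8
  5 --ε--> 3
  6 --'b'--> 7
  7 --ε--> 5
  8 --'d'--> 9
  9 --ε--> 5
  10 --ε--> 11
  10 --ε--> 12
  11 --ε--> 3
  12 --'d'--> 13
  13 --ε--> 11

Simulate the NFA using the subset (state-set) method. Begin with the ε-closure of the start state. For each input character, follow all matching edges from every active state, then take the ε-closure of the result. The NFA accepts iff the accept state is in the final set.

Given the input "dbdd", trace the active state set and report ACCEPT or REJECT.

Answer: ACCEPT

Trace:
initial (ε-close {0}): {0,1,2,3,4,6,8,10,11,12}
'd' @ 1: {1,2,3,4,5,6,8,9,10,11,12,13}  ✓accept
'b' @ 2: {1,2,3,4,5,6,7,8,10,11,12}  ✓accept
'd' @ 3: {1,2,3,4,5,6,8,9,10,11,12,13}  ✓accept
'd' @ 4: {1,2,3,4,5,6,8,9,10,11,12,13}  ✓accept
end set {1,2,3,4,5,6,8,9,10,11,12,13} — state 1 in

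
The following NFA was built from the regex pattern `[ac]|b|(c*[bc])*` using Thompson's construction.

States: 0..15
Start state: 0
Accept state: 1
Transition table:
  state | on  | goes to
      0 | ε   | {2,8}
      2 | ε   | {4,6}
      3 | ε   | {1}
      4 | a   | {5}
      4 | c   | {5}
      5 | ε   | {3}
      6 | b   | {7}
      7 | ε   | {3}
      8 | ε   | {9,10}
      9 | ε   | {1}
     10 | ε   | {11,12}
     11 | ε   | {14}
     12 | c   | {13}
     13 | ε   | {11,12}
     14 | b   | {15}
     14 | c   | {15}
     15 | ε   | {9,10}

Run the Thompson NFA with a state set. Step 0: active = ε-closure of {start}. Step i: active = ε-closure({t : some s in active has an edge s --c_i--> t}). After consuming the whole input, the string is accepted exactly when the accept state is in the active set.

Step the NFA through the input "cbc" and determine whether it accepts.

initial (ε-close {0}): {0,1,2,4,6,8,9,10,11,12,14}
'c' @ 1: {1,3,5,9,10,11,12,13,14,15}  [accepting]
'b' @ 2: {1,9,10,11,12,14,15}  [accepting]
'c' @ 3: {1,9,10,11,12,13,14,15}  [accepting]
end set {1,9,10,11,12,13,14,15} — state 1 in

Answer: ACCEPT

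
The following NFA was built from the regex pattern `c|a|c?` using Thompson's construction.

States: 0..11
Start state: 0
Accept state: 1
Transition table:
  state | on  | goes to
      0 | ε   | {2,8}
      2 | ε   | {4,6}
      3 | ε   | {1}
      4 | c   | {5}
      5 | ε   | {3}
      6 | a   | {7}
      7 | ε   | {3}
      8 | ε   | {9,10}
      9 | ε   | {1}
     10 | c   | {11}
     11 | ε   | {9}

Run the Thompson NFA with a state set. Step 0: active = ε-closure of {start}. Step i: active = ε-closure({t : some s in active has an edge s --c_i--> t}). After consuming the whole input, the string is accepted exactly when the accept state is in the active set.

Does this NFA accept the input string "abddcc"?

initial (ε-close {0}): {0,1,2,4,6,8,9,10}
'a' @ 1: {1,3,7}  (accept∈set)
'b' @ 2: {}  — no active states
rest 'ddcc' ignored (set empty)
end set {} — state 1 not in

Answer: REJECT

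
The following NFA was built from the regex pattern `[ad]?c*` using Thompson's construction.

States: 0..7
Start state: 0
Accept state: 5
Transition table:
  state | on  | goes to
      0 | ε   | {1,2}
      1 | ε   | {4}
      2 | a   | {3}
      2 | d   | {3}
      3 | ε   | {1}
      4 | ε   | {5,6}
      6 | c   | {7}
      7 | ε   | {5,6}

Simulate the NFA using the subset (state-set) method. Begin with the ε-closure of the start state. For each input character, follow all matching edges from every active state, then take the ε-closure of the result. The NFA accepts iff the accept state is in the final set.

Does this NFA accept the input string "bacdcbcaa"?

start: ε-closure({0}) = {0,1,2,4,5,6}
'b' @ 1: {}  — dead — no transitions
rest 'acdcbcaa' ignored (set empty)
final: {}; accept 5 not in set

Answer: REJECT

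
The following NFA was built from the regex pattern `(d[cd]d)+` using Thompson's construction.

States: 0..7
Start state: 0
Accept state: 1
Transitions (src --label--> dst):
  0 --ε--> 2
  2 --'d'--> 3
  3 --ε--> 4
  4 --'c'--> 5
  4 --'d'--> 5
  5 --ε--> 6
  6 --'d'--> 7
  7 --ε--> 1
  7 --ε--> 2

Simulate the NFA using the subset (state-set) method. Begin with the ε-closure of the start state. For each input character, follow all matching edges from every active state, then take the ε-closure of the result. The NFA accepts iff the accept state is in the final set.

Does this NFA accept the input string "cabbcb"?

start: ε-closure({0}) = {0,2}
'c' @ 1: {}  — dead — no transitions
rest 'abbcb' ignored (set empty)
after full input: {}  (accept=1 not in)

Answer: REJECT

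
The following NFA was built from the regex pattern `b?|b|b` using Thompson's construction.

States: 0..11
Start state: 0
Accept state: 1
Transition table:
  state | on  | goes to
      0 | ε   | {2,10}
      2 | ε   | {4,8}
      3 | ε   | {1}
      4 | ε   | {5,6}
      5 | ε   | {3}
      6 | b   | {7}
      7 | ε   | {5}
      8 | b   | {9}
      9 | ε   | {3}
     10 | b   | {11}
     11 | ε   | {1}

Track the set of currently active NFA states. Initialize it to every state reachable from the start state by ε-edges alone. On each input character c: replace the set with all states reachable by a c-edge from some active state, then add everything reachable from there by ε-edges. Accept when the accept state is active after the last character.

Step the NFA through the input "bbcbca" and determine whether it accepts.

Answer: REJECT

Derivation:
initial (ε-close {0}): {0,1,2,3,4,5,6,8,10}
'b' @ 1: {1,3,5,7,9,11}  ✓accept
'b' @ 2: {}  — no active states
rest 'cbca' ignored (set empty)
after full input: {}  (accept=1 not in)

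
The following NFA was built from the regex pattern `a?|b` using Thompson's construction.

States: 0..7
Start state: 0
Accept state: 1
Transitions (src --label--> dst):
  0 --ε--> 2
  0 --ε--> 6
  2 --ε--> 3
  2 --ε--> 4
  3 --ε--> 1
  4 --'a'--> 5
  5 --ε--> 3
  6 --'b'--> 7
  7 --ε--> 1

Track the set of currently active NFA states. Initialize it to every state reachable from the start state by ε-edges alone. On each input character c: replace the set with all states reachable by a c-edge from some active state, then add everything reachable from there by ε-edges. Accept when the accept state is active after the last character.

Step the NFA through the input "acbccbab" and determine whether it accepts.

start: ε-closure({0}) = {0,1,2,3,4,6}
'a' @ 1: {1,3,5}  [accepting]
'c' @ 2: {}  — dead — no transitions
rest 'bccbab' ignored (set empty)
end set {} — state 1 not in

Answer: REJECT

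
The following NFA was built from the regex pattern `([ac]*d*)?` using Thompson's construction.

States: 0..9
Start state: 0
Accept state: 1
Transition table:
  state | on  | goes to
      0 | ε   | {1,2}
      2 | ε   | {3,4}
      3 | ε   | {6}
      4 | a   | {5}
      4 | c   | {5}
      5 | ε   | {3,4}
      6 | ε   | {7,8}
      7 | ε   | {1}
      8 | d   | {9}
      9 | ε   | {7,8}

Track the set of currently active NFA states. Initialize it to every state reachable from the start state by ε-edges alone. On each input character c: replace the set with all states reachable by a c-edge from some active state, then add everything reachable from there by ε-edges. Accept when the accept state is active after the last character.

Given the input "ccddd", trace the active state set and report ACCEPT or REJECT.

S₀ = ε-closure({0}) = {0,1,2,3,4,6,7,8}
'c' @ 1: {1,3,4,5,6,7,8}  ✓accept
'c' @ 2: {1,3,4,5,6,7,8}  ✓accept
'd' @ 3: {1,7,8,9}  ✓accept
'd' @ 4: {1,7,8,9}  ✓accept
'd' @ 5: {1,7,8,9}  ✓accept
after full input: {1,7,8,9}  (accept=1 in)

Answer: ACCEPT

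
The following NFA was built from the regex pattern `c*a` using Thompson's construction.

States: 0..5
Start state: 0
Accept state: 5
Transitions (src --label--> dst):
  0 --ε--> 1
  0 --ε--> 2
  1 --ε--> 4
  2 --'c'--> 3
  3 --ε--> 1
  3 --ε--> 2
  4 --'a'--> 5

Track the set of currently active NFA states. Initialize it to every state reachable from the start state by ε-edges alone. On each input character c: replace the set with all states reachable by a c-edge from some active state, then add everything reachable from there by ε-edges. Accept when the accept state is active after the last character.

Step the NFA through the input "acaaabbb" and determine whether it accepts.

Answer: REJECT

Derivation:
start: ε-closure({0}) = {0,1,2,4}
'a' @ 1: {5}  ✓accept
'c' @ 2: {}  — no active states
rest 'aaabbb' ignored (set empty)
after full input: {}  (accept=5 not in)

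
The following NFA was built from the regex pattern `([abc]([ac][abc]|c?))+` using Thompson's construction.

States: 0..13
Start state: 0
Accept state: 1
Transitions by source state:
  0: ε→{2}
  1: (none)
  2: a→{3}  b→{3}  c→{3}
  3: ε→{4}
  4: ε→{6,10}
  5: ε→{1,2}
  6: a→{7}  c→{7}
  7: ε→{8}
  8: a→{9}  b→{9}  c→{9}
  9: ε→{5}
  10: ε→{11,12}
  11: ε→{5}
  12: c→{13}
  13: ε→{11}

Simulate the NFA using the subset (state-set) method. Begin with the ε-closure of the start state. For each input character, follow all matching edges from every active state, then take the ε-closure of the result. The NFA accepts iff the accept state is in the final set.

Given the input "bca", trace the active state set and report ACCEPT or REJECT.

S₀ = ε-closure({0}) = {0,2}
'b' @ 1: {1,2,3,4,5,6,10,11,12}  ✓accept
'c' @ 2: {1,2,3,4,5,6,7,8,10,11,12,13}  ✓accept
'a' @ 3: {1,2,3,4,5,6,7,8,9,10,11,12}  ✓accept
end set {1,2,3,4,5,6,7,8,9,10,11,12} — state 1 in

Answer: ACCEPT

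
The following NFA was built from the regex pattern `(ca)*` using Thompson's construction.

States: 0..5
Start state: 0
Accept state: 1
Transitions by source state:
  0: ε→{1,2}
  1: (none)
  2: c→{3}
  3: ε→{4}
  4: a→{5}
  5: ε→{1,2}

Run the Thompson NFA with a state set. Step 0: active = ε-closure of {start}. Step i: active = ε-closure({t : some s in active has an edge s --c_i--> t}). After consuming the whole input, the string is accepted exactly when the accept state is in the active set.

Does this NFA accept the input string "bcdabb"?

Answer: REJECT

Derivation:
initial (ε-close {0}): {0,1,2}
'b' @ 1: {}  — no active states
rest 'cdabb' ignored (set empty)
end set {} — state 1 not in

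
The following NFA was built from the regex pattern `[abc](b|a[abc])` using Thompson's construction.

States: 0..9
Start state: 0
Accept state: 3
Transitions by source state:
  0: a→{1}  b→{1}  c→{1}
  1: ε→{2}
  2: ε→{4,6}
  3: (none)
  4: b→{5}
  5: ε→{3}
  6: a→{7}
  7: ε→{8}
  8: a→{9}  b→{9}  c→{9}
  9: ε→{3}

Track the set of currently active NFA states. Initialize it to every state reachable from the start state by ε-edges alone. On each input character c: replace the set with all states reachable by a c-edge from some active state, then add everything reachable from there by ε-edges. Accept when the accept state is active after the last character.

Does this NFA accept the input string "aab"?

S₀ = ε-closure({0}) = {0}
'a' @ 1: {1,2,4,6}
'a' @ 2: {7,8}
'b' @ 3: {3,9}  (accept∈set)
end set {3,9} — state 3 in

Answer: ACCEPT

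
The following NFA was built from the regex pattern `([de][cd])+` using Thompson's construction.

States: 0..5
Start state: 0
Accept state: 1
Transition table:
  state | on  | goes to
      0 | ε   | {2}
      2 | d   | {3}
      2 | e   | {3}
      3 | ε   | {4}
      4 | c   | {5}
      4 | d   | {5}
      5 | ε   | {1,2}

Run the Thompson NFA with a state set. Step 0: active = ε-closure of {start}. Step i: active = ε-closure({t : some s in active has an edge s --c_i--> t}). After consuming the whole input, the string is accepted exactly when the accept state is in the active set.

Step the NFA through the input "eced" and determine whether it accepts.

start: ε-closure({0}) = {0,2}
'e' @ 1: {3,4}
'c' @ 2: {1,2,5}  [accepting]
'e' @ 3: {3,4}
'd' @ 4: {1,2,5}  [accepting]
final: {1,2,5}; accept 1 in set

Answer: ACCEPT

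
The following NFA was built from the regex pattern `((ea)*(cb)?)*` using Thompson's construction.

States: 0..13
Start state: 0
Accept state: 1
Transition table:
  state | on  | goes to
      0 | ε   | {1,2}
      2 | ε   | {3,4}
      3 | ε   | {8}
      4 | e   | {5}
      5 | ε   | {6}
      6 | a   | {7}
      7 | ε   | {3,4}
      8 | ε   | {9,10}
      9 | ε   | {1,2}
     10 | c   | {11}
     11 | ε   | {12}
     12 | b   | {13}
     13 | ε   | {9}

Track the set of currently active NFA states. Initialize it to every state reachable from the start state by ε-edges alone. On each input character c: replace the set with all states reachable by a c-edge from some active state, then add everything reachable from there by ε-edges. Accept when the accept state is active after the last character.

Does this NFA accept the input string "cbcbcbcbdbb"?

start: ε-closure({0}) = {0,1,2,3,4,8,9,10}
'c' @ 1: {11,12}
'b' @ 2: {1,2,3,4,8,9,10,13}  (accept∈set)
'c' @ 3: {11,12}
'b' @ 4: {1,2,3,4,8,9,10,13}  (accept∈set)
'c' @ 5: {11,12}
'b' @ 6: {1,2,3,4,8,9,10,13}  (accept∈set)
'c' @ 7: {11,12}
'b' @ 8: {1,2,3,4,8,9,10,13}  (accept∈set)
'd' @ 9: {}  — no active states
rest 'bb' ignored (set empty)
after full input: {}  (accept=1 not in)

Answer: REJECT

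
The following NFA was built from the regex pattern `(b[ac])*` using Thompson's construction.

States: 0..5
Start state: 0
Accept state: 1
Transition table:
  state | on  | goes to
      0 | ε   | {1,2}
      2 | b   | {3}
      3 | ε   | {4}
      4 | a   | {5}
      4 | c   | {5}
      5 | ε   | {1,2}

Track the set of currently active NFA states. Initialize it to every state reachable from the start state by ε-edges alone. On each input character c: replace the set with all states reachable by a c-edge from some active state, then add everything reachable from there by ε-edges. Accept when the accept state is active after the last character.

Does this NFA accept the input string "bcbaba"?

Answer: ACCEPT

Derivation:
initial (ε-close {0}): {0,1,2}
'b' @ 1: {3,4}
'c' @ 2: {1,2,5}  (accept∈set)
'b' @ 3: {3,4}
'a' @ 4: {1,2,5}  (accept∈set)
'b' @ 5: {3,4}
'a' @ 6: {1,2,5}  (accept∈set)
final: {1,2,5}; accept 1 in set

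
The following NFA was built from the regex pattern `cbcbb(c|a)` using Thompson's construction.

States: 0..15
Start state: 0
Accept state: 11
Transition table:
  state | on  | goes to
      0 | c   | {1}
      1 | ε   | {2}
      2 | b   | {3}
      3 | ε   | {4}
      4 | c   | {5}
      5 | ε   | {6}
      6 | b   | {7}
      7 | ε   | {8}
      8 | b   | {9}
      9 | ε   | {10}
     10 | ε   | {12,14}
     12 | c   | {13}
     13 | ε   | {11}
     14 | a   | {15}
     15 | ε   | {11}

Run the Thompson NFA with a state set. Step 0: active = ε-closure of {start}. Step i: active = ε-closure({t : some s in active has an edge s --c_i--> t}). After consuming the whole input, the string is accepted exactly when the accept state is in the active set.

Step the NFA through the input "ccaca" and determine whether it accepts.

Answer: REJECT

Steps:
initial (ε-close {0}): {0}
'c' @ 1: {1,2}
'c' @ 2: {}  — dead — no transitions
rest 'aca' ignored (set empty)
final: {}; accept 11 not in set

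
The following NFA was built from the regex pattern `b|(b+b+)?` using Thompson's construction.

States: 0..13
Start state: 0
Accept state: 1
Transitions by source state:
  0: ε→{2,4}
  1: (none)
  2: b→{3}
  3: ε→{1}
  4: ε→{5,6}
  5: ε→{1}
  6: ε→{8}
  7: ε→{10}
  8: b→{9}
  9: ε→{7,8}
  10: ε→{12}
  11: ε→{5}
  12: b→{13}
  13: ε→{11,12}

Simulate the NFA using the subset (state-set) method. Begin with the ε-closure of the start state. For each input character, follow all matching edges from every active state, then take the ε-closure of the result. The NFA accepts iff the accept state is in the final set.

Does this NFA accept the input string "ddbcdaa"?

S₀ = ε-closure({0}) = {0,1,2,4,5,6,8}
'd' @ 1: {}  — no active states
rest 'dbcdaa' ignored (set empty)
end set {} — state 1 not in

Answer: REJECT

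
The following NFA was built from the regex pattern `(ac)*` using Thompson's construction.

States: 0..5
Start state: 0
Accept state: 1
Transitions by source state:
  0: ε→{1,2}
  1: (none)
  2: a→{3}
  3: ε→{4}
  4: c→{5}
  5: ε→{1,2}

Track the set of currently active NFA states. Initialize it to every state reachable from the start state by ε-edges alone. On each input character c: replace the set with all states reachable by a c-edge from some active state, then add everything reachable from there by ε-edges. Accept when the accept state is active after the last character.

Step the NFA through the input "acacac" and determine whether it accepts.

Answer: ACCEPT

Derivation:
initial (ε-close {0}): {0,1,2}
'a' @ 1: {3,4}
'c' @ 2: {1,2,5}  [accepting]
'a' @ 3: {3,4}
'c' @ 4: {1,2,5}  [accepting]
'a' @ 5: {3,4}
'c' @ 6: {1,2,5}  [accepting]
final: {1,2,5}; accept 1 in set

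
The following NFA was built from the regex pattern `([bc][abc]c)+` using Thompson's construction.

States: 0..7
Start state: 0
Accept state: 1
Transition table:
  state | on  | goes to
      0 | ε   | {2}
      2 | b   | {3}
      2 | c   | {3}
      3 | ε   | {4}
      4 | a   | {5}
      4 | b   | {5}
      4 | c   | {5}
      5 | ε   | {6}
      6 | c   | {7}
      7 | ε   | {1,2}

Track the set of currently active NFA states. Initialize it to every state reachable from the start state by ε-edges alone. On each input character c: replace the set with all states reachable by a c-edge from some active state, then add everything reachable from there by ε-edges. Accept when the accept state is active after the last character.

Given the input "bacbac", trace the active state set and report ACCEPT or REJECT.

Answer: ACCEPT

Trace:
initial (ε-close {0}): {0,2}
'b' @ 1: {3,4}
'a' @ 2: {5,6}
'c' @ 3: {1,2,7}  ✓accept
'b' @ 4: {3,4}
'a' @ 5: {5,6}
'c' @ 6: {1,2,7}  ✓accept
final: {1,2,7}; accept 1 in set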